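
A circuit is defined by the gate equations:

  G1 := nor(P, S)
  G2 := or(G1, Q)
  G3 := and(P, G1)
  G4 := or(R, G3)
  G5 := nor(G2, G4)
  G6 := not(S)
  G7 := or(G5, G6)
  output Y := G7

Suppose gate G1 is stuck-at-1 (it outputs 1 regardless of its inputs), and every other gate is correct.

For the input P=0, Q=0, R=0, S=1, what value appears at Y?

Propagate with G1 forced: G1=1 [stuck-at-1], G2=1, G3=0, G4=0, G5=0, G6=0, G7=0.
So Y = 0. (Without the fault it would be 1.)

0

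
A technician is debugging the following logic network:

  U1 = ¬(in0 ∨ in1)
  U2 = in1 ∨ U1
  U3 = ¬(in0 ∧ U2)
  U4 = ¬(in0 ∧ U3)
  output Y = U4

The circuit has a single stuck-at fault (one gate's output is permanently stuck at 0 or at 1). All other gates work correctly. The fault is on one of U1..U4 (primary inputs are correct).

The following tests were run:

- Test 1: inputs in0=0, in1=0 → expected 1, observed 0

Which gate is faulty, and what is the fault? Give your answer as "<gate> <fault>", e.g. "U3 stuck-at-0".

Fault-free values for test 1 (in0=0, in1=0): U1=1, U2=1, U3=1, U4=1, giving Y=1. Observed 0.
Test 1: faults giving observed 0 are {U4 stuck-at-0}.
Only U4 stuck-at-0 is consistent with every test.

U4 stuck-at-0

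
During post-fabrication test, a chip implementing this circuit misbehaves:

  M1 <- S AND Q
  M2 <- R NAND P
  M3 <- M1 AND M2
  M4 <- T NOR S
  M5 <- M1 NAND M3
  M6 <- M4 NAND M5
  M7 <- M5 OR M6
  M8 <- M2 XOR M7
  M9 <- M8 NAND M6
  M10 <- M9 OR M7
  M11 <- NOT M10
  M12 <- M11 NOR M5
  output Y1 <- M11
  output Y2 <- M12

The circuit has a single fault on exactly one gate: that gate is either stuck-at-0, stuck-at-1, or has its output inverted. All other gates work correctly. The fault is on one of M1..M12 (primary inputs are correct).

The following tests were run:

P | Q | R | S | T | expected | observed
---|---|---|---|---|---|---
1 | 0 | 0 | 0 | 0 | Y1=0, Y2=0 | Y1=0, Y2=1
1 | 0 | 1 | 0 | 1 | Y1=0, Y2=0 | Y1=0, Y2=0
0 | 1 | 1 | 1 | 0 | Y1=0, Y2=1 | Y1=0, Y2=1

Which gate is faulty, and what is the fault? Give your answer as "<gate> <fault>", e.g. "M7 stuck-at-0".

M1 stuck-at-1

Fault-free values for test 1 (P=1, Q=0, R=0, S=0, T=0): M1=0, M2=1, M3=0, M4=1, M5=1, M6=0, M7=1, M8=0, M9=1, M10=1, M11=0, M12=0, giving Y1=0, Y2=0. Observed Y1=0, Y2=1.
Test 1: faults giving observed Y1=0, Y2=1 are {M1 stuck-at-1, M1 inverted output, M5 stuck-at-0, M5 inverted output, M12 stuck-at-1, M12 inverted output}.
Test 2 (P=1, Q=0, R=1, S=0, T=1): fault-free M1=0, M2=0, M3=0, M4=0, M5=1, M6=1, M7=1, M8=1, M9=0, M10=1, M11=0, M12=0 → Y1=0, Y2=0; observed Y1=0, Y2=0. Eliminates M5 stuck-at-0, M5 inverted output, M12 stuck-at-1, M12 inverted output.
Test 3 (P=0, Q=1, R=1, S=1, T=0): fault-free M1=1, M2=1, M3=1, M4=0, M5=0, M6=1, M7=1, M8=0, M9=1, M10=1, M11=0, M12=1 → Y1=0, Y2=1; observed Y1=0, Y2=1. Eliminates M1 inverted output.
Only M1 stuck-at-1 is consistent with every test.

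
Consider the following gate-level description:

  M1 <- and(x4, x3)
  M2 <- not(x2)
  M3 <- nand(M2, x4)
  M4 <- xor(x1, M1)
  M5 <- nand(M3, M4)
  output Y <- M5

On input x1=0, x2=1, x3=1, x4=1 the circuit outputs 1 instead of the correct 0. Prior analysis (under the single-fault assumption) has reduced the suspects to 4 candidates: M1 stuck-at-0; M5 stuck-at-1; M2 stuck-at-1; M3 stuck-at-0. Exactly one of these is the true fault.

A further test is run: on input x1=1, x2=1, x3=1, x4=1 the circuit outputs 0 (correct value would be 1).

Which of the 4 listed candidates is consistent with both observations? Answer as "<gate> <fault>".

Evaluate each candidate on input x1=1, x2=1, x3=1, x4=1:
  M1 stuck-at-0: M1=0 [stuck-at-0], M2=0, M3=1, M4=1, M5=0 → 0 — matches
  M5 stuck-at-1: M1=1, M2=0, M3=1, M4=0, M5=1 [stuck-at-1] → 1 — eliminated
  M2 stuck-at-1: M1=1, M2=1 [stuck-at-1], M3=0, M4=0, M5=1 → 1 — eliminated
  M3 stuck-at-0: M1=1, M2=0, M3=0 [stuck-at-0], M4=0, M5=1 → 1 — eliminated
Only M1 stuck-at-0 reproduces the observed 0.

M1 stuck-at-0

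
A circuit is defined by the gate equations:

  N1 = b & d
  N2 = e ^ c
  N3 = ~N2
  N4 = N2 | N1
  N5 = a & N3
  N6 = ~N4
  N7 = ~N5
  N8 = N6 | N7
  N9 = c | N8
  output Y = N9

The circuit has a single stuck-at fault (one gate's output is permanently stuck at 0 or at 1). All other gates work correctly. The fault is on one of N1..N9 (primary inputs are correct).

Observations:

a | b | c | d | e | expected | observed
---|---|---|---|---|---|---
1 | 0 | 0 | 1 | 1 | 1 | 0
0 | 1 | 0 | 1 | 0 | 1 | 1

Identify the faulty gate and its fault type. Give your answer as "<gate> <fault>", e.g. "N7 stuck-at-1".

N3 stuck-at-1

Fault-free values for test 1 (a=1, b=0, c=0, d=1, e=1): N1=0, N2=1, N3=0, N4=1, N5=0, N6=0, N7=1, N8=1, N9=1, giving Y=1. Observed 0.
Test 1: faults giving observed 0 are {N3 stuck-at-1, N5 stuck-at-1, N7 stuck-at-0, N8 stuck-at-0, N9 stuck-at-0}.
Test 2 (a=0, b=1, c=0, d=1, e=0): fault-free N1=1, N2=0, N3=1, N4=1, N5=0, N6=0, N7=1, N8=1, N9=1 → 1; observed 1. Eliminates N5 stuck-at-1, N7 stuck-at-0, N8 stuck-at-0, N9 stuck-at-0.
Only N3 stuck-at-1 is consistent with every test.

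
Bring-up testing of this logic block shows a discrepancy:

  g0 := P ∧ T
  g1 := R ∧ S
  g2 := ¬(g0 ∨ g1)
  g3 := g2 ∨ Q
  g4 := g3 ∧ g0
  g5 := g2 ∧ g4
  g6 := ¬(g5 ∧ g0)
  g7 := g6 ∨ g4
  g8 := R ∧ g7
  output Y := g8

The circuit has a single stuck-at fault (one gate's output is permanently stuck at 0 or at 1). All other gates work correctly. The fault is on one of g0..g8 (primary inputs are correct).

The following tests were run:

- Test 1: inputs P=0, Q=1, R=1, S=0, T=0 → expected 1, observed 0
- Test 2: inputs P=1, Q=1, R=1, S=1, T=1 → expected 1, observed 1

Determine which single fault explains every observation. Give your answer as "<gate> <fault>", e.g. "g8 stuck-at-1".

g6 stuck-at-0

Fault-free values for test 1 (P=0, Q=1, R=1, S=0, T=0): g0=0, g1=0, g2=1, g3=1, g4=0, g5=0, g6=1, g7=1, g8=1, giving Y=1. Observed 0.
Test 1: faults giving observed 0 are {g6 stuck-at-0, g7 stuck-at-0, g8 stuck-at-0}.
Test 2 (P=1, Q=1, R=1, S=1, T=1): fault-free g0=1, g1=1, g2=0, g3=1, g4=1, g5=0, g6=1, g7=1, g8=1 → 1; observed 1. Eliminates g7 stuck-at-0, g8 stuck-at-0.
Only g6 stuck-at-0 is consistent with every test.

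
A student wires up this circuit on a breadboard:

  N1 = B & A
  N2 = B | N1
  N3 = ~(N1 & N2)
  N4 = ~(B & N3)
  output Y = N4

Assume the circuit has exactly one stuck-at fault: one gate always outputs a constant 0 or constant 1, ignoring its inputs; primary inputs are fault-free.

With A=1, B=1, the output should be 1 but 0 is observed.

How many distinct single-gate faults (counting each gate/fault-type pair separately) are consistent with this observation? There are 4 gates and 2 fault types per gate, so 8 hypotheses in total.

Fault-free: N1=1, N2=1, N3=0, N4=1 → 1. Observed 0.
  N1 stuck-at-0: output 0 ✓
  N1 stuck-at-1: output 1 ✗
  N2 stuck-at-0: output 0 ✓
  N2 stuck-at-1: output 1 ✗
  N3 stuck-at-0: output 1 ✗
  N3 stuck-at-1: output 0 ✓
  N4 stuck-at-0: output 0 ✓
  N4 stuck-at-1: output 1 ✗
Consistent faults: {N1 stuck-at-0, N2 stuck-at-0, N3 stuck-at-1, N4 stuck-at-0} — 4 in all.

4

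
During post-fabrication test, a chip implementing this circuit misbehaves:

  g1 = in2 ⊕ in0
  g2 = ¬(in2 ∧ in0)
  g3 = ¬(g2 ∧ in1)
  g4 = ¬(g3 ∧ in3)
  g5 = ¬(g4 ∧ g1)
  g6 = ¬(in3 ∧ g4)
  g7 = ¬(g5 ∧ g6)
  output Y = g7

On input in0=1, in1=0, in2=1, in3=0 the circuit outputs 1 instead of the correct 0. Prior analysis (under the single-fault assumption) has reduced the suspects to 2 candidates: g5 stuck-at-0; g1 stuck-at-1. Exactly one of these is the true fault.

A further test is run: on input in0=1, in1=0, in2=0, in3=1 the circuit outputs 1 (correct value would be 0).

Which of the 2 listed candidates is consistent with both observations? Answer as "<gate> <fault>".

g5 stuck-at-0

Evaluate each candidate on input in0=1, in1=0, in2=0, in3=1:
  g5 stuck-at-0: g1=1, g2=1, g3=1, g4=0, g5=0 [stuck-at-0], g6=1, g7=1 → 1 — matches
  g1 stuck-at-1: g1=1 [stuck-at-1], g2=1, g3=1, g4=0, g5=1, g6=1, g7=0 → 0 — eliminated
Only g5 stuck-at-0 reproduces the observed 1.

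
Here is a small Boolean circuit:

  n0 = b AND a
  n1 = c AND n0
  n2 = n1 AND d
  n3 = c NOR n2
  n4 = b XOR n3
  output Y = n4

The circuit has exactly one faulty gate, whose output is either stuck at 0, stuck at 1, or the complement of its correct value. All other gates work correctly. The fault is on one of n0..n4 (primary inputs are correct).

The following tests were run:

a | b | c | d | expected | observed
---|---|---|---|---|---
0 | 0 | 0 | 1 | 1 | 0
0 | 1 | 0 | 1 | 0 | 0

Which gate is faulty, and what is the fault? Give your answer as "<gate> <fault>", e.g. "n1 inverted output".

n4 stuck-at-0

Fault-free values for test 1 (a=0, b=0, c=0, d=1): n0=0, n1=0, n2=0, n3=1, n4=1, giving Y=1. Observed 0.
Test 1: faults giving observed 0 are {n1 stuck-at-1, n1 inverted output, n2 stuck-at-1, n2 inverted output, n3 stuck-at-0, n3 inverted output, n4 stuck-at-0, n4 inverted output}.
Test 2 (a=0, b=1, c=0, d=1): fault-free n0=0, n1=0, n2=0, n3=1, n4=0 → 0; observed 0. Eliminates n1 stuck-at-1, n1 inverted output, n2 stuck-at-1, n2 inverted output, n3 stuck-at-0, n3 inverted output, n4 inverted output.
Only n4 stuck-at-0 is consistent with every test.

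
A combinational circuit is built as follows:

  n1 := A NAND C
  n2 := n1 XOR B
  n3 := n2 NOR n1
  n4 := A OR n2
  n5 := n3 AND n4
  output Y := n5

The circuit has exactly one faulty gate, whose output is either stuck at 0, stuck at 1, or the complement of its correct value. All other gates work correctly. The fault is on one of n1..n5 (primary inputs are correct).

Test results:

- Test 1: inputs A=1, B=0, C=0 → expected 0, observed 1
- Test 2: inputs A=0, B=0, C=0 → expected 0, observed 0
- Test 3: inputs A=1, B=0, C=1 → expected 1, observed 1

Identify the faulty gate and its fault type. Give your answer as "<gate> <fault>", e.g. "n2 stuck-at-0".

n1 stuck-at-0

Fault-free values for test 1 (A=1, B=0, C=0): n1=1, n2=1, n3=0, n4=1, n5=0, giving Y=0. Observed 1.
Test 1: faults giving observed 1 are {n1 stuck-at-0, n1 inverted output, n3 stuck-at-1, n3 inverted output, n5 stuck-at-1, n5 inverted output}.
Test 2 (A=0, B=0, C=0): fault-free n1=1, n2=1, n3=0, n4=1, n5=0 → 0; observed 0. Eliminates n3 stuck-at-1, n3 inverted output, n5 stuck-at-1, n5 inverted output.
Test 3 (A=1, B=0, C=1): fault-free n1=0, n2=0, n3=1, n4=1, n5=1 → 1; observed 1. Eliminates n1 inverted output.
Only n1 stuck-at-0 is consistent with every test.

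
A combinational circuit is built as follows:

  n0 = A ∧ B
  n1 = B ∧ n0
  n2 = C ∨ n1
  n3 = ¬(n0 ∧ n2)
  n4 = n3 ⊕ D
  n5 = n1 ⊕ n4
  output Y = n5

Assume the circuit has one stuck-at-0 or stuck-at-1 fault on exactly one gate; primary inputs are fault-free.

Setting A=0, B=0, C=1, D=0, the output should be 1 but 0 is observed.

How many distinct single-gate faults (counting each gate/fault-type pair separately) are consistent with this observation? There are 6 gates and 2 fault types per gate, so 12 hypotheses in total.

Fault-free: n0=0, n1=0, n2=1, n3=1, n4=1, n5=1 → 1. Observed 0.
  n0 stuck-at-0: output 1 ✗
  n0 stuck-at-1: output 0 ✓
  n1 stuck-at-0: output 1 ✗
  n1 stuck-at-1: output 0 ✓
  n2 stuck-at-0: output 1 ✗
  n2 stuck-at-1: output 1 ✗
  n3 stuck-at-0: output 0 ✓
  n3 stuck-at-1: output 1 ✗
  n4 stuck-at-0: output 0 ✓
  n4 stuck-at-1: output 1 ✗
  n5 stuck-at-0: output 0 ✓
  n5 stuck-at-1: output 1 ✗
Consistent faults: {n0 stuck-at-1, n1 stuck-at-1, n3 stuck-at-0, n4 stuck-at-0, n5 stuck-at-0} — 5 in all.

5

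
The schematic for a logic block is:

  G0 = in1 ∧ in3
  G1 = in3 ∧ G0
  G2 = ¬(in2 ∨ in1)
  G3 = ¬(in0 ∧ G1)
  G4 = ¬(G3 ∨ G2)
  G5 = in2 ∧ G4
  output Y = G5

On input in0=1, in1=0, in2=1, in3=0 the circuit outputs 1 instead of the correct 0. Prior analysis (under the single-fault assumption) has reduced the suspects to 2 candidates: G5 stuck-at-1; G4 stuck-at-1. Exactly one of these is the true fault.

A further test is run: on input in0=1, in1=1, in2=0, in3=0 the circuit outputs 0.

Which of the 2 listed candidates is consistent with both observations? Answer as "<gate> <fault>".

G4 stuck-at-1

Evaluate each candidate on input in0=1, in1=1, in2=0, in3=0:
  G5 stuck-at-1: G0=0, G1=0, G2=0, G3=1, G4=0, G5=1 [stuck-at-1] → 1 — eliminated
  G4 stuck-at-1: G0=0, G1=0, G2=0, G3=1, G4=1 [stuck-at-1], G5=0 → 0 — matches
Only G4 stuck-at-1 reproduces the observed 0.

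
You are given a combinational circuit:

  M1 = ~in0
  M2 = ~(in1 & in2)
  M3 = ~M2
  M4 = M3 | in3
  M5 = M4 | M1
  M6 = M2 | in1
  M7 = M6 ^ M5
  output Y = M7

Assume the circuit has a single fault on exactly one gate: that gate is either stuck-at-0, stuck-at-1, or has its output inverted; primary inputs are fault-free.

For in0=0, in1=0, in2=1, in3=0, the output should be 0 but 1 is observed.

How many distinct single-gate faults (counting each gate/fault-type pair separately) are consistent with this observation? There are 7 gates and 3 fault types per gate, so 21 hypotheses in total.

Fault-free: M1=1, M2=1, M3=0, M4=0, M5=1, M6=1, M7=0 → 0. Observed 1.
  M1: stuck-at-0, inverted output ✓; others ✗
  M2: stuck-at-0, inverted output ✓; others ✗
  M3: none of the 3 fault types match ✗
  M4: none of the 3 fault types match ✗
  M5: stuck-at-0, inverted output ✓; others ✗
  M6: stuck-at-0, inverted output ✓; others ✗
  M7: stuck-at-1, inverted output ✓; others ✗
Consistent faults: {M1 stuck-at-0, M1 inverted output, M2 stuck-at-0, M2 inverted output, M5 stuck-at-0, M5 inverted output, M6 stuck-at-0, M6 inverted output, M7 stuck-at-1, M7 inverted output} — 10 in all.

10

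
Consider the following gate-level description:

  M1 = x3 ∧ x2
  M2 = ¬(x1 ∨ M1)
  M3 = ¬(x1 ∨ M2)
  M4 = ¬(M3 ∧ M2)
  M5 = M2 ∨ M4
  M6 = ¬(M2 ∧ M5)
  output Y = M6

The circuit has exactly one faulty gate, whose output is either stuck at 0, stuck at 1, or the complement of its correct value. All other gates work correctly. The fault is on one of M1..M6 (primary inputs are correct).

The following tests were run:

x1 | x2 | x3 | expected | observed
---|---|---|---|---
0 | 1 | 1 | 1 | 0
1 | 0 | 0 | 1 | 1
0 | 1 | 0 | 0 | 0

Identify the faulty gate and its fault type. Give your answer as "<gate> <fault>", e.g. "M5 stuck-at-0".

Fault-free values for test 1 (x1=0, x2=1, x3=1): M1=1, M2=0, M3=1, M4=1, M5=1, M6=1, giving Y=1. Observed 0.
Test 1: faults giving observed 0 are {M1 stuck-at-0, M1 inverted output, M2 stuck-at-1, M2 inverted output, M6 stuck-at-0, M6 inverted output}.
Test 2 (x1=1, x2=0, x3=0): fault-free M1=0, M2=0, M3=0, M4=1, M5=1, M6=1 → 1; observed 1. Eliminates M2 stuck-at-1, M2 inverted output, M6 stuck-at-0, M6 inverted output.
Test 3 (x1=0, x2=1, x3=0): fault-free M1=0, M2=1, M3=0, M4=1, M5=1, M6=0 → 0; observed 0. Eliminates M1 inverted output.
Only M1 stuck-at-0 is consistent with every test.

M1 stuck-at-0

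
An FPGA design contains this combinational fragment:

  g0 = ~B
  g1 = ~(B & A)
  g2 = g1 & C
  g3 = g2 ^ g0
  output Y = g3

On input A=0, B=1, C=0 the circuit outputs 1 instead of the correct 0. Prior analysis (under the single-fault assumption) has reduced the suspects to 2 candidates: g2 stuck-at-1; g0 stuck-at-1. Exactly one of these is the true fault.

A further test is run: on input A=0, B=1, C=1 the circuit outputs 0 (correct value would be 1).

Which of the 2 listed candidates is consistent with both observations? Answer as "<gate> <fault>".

g0 stuck-at-1

Evaluate each candidate on input A=0, B=1, C=1:
  g2 stuck-at-1: g0=0, g1=1, g2=1 [stuck-at-1], g3=1 → 1 — eliminated
  g0 stuck-at-1: g0=1 [stuck-at-1], g1=1, g2=1, g3=0 → 0 — matches
Only g0 stuck-at-1 reproduces the observed 0.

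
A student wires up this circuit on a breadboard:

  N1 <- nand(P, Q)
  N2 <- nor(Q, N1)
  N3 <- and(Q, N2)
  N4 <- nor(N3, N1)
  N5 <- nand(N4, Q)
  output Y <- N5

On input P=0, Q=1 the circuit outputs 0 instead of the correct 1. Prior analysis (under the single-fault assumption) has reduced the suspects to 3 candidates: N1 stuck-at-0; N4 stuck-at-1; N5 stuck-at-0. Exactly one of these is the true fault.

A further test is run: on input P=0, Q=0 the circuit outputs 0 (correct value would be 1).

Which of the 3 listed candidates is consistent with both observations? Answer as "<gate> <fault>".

N5 stuck-at-0

Evaluate each candidate on input P=0, Q=0:
  N1 stuck-at-0: N1=0 [stuck-at-0], N2=1, N3=0, N4=1, N5=1 → 1 — eliminated
  N4 stuck-at-1: N1=1, N2=0, N3=0, N4=1 [stuck-at-1], N5=1 → 1 — eliminated
  N5 stuck-at-0: N1=1, N2=0, N3=0, N4=0, N5=0 [stuck-at-0] → 0 — matches
Only N5 stuck-at-0 reproduces the observed 0.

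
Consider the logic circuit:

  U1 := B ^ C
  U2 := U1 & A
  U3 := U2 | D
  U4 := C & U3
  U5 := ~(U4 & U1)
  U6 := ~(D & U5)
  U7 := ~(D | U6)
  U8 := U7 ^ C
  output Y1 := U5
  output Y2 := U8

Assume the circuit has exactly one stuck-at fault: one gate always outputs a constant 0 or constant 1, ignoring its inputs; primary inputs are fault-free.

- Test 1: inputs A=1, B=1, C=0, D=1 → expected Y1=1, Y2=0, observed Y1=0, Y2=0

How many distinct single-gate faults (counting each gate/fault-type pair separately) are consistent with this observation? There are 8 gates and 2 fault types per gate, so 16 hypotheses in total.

Fault-free: U1=1, U2=1, U3=1, U4=0, U5=1, U6=0, U7=0, U8=0 → Y1=1, Y2=0. Observed Y1=0, Y2=0.
  U1: none of the 2 fault types match ✗
  U2: none of the 2 fault types match ✗
  U3: none of the 2 fault types match ✗
  U4: stuck-at-1 ✓; others ✗
  U5: stuck-at-0 ✓; others ✗
  U6: none of the 2 fault types match ✗
  U7: none of the 2 fault types match ✗
  U8: none of the 2 fault types match ✗
Consistent faults: {U4 stuck-at-1, U5 stuck-at-0} — 2 in all.

2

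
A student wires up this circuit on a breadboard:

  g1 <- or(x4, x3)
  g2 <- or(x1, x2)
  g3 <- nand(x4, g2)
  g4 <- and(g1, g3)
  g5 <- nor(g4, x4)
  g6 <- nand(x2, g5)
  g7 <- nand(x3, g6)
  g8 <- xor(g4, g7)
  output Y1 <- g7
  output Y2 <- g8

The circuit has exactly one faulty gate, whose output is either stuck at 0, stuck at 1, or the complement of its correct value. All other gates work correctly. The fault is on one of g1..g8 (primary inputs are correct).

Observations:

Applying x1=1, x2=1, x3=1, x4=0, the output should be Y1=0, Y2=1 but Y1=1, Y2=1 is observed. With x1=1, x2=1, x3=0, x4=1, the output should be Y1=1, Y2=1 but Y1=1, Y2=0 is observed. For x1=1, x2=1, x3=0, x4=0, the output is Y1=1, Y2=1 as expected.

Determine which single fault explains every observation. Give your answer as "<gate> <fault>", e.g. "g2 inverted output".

g3 inverted output

Fault-free values for test 1 (x1=1, x2=1, x3=1, x4=0): g1=1, g2=1, g3=1, g4=1, g5=0, g6=1, g7=0, g8=1, giving Y1=0, Y2=1. Observed Y1=1, Y2=1.
Test 1: faults giving observed Y1=1, Y2=1 are {g1 stuck-at-0, g1 inverted output, g3 stuck-at-0, g3 inverted output, g4 stuck-at-0, g4 inverted output}.
Test 2 (x1=1, x2=1, x3=0, x4=1): fault-free g1=1, g2=1, g3=0, g4=0, g5=0, g6=1, g7=1, g8=1 → Y1=1, Y2=1; observed Y1=1, Y2=0. Eliminates g1 stuck-at-0, g1 inverted output, g3 stuck-at-0, g4 stuck-at-0.
Test 3 (x1=1, x2=1, x3=0, x4=0): fault-free g1=0, g2=1, g3=1, g4=0, g5=1, g6=0, g7=1, g8=1 → Y1=1, Y2=1; observed Y1=1, Y2=1. Eliminates g4 inverted output.
Only g3 inverted output is consistent with every test.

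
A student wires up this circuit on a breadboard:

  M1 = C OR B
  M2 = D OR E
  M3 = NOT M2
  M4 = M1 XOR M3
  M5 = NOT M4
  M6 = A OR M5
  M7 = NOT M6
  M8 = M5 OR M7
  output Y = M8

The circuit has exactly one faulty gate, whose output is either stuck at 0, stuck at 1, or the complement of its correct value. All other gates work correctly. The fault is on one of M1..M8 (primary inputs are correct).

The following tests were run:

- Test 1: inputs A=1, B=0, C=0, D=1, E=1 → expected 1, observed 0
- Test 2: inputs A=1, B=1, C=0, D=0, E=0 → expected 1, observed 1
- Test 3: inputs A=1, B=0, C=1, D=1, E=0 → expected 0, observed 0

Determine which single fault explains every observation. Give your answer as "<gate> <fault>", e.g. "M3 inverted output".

M1 stuck-at-1

Fault-free values for test 1 (A=1, B=0, C=0, D=1, E=1): M1=0, M2=1, M3=0, M4=0, M5=1, M6=1, M7=0, M8=1, giving Y=1. Observed 0.
Test 1: faults giving observed 0 are {M1 stuck-at-1, M1 inverted output, M2 stuck-at-0, M2 inverted output, M3 stuck-at-1, M3 inverted output, M4 stuck-at-1, M4 inverted output, M5 stuck-at-0, M5 inverted output, M8 stuck-at-0, M8 inverted output}.
Test 2 (A=1, B=1, C=0, D=0, E=0): fault-free M1=1, M2=0, M3=1, M4=0, M5=1, M6=1, M7=0, M8=1 → 1; observed 1. Eliminates M1 inverted output, M2 inverted output, M3 inverted output, M4 stuck-at-1, M4 inverted output, M5 stuck-at-0, M5 inverted output, M8 stuck-at-0, M8 inverted output.
Test 3 (A=1, B=0, C=1, D=1, E=0): fault-free M1=1, M2=1, M3=0, M4=1, M5=0, M6=1, M7=0, M8=0 → 0; observed 0. Eliminates M2 stuck-at-0, M3 stuck-at-1.
Only M1 stuck-at-1 is consistent with every test.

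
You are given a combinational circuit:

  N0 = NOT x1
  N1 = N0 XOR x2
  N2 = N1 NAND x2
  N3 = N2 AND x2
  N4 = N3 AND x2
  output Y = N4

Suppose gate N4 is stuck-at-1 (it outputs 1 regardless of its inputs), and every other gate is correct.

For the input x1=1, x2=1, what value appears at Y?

1

Propagate with N4 forced: N0=0, N1=1, N2=0, N3=0, N4=1 [stuck-at-1].
So Y = 1. (Without the fault it would be 0.)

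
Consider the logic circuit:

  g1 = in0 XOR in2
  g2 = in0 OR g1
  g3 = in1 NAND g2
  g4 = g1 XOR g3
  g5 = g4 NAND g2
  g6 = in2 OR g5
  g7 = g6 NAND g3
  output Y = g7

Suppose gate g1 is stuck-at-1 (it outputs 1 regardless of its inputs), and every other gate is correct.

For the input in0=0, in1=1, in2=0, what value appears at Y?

Propagate with g1 forced: g1=1 [stuck-at-1], g2=1, g3=0, g4=1, g5=0, g6=0, g7=1.
So Y = 1. (Without the fault it would be 0.)

1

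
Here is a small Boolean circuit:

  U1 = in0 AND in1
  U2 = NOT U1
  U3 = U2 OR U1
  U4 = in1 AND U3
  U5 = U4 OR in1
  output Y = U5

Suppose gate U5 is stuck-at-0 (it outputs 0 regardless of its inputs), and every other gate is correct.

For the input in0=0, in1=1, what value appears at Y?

0

Propagate with U5 forced: U1=0, U2=1, U3=1, U4=1, U5=0 [stuck-at-0].
So Y = 0. (Without the fault it would be 1.)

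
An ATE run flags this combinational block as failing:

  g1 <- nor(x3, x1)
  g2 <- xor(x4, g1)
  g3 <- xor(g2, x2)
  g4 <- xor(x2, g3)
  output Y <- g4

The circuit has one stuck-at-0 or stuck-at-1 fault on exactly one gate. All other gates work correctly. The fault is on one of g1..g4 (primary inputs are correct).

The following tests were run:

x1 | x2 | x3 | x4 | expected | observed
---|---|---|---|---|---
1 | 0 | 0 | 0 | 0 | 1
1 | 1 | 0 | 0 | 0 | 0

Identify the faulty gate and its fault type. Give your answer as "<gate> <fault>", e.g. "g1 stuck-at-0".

Fault-free values for test 1 (x1=1, x2=0, x3=0, x4=0): g1=0, g2=0, g3=0, g4=0, giving Y=0. Observed 1.
Test 1: faults giving observed 1 are {g1 stuck-at-1, g2 stuck-at-1, g3 stuck-at-1, g4 stuck-at-1}.
Test 2 (x1=1, x2=1, x3=0, x4=0): fault-free g1=0, g2=0, g3=1, g4=0 → 0; observed 0. Eliminates g1 stuck-at-1, g2 stuck-at-1, g4 stuck-at-1.
Only g3 stuck-at-1 is consistent with every test.

g3 stuck-at-1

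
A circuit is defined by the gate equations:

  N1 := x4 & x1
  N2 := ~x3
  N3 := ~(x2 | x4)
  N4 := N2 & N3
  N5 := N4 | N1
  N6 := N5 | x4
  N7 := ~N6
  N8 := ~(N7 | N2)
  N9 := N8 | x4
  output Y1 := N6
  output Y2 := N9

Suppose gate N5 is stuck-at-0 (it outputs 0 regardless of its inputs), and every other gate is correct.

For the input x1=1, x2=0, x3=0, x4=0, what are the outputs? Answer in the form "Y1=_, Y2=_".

Propagate with N5 forced: N1=0, N2=1, N3=1, N4=1, N5=0 [stuck-at-0], N6=0, N7=1, N8=0, N9=0.
So the outputs are Y1=0, Y2=0. (Without the fault they would be Y1=1, Y2=0.)

Y1=0, Y2=0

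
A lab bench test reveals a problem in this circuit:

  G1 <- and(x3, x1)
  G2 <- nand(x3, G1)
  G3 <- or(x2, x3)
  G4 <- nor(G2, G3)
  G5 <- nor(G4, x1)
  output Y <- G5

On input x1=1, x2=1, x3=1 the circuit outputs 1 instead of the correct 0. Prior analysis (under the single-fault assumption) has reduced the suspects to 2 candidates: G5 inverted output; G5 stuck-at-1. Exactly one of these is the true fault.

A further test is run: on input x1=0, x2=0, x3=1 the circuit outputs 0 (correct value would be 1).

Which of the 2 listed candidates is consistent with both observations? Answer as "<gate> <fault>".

Evaluate each candidate on input x1=0, x2=0, x3=1:
  G5 inverted output: G1=0, G2=1, G3=1, G4=0, G5=0 [inverted output] → 0 — matches
  G5 stuck-at-1: G1=0, G2=1, G3=1, G4=0, G5=1 [stuck-at-1] → 1 — eliminated
Only G5 inverted output reproduces the observed 0.

G5 inverted output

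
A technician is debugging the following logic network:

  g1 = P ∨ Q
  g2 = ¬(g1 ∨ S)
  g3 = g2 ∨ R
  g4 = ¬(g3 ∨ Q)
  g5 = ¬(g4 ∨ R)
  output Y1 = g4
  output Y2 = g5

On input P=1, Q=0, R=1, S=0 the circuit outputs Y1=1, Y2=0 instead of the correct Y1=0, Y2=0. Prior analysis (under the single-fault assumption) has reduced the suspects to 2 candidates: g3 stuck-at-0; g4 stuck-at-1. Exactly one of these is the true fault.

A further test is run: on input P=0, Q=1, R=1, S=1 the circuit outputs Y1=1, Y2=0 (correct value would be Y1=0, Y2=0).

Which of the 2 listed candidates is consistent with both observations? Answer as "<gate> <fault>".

g4 stuck-at-1

Evaluate each candidate on input P=0, Q=1, R=1, S=1:
  g3 stuck-at-0: g1=1, g2=0, g3=0 [stuck-at-0], g4=0, g5=0 → Y1=0, Y2=0 — eliminated
  g4 stuck-at-1: g1=1, g2=0, g3=1, g4=1 [stuck-at-1], g5=0 → Y1=1, Y2=0 — matches
Only g4 stuck-at-1 reproduces the observed Y1=1, Y2=0.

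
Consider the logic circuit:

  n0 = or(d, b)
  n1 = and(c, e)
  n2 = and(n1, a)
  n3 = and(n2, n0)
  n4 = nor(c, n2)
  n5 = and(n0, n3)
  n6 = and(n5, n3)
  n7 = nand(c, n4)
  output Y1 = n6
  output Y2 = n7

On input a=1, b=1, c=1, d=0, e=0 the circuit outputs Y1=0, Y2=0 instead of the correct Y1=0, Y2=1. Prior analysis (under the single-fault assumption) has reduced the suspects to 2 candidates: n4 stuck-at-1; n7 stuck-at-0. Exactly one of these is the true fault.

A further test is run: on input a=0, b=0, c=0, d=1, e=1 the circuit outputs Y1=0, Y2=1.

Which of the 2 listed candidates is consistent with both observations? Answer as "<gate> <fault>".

n4 stuck-at-1

Evaluate each candidate on input a=0, b=0, c=0, d=1, e=1:
  n4 stuck-at-1: n0=1, n1=0, n2=0, n3=0, n4=1 [stuck-at-1], n5=0, n6=0, n7=1 → Y1=0, Y2=1 — matches
  n7 stuck-at-0: n0=1, n1=0, n2=0, n3=0, n4=1, n5=0, n6=0, n7=0 [stuck-at-0] → Y1=0, Y2=0 — eliminated
Only n4 stuck-at-1 reproduces the observed Y1=0, Y2=1.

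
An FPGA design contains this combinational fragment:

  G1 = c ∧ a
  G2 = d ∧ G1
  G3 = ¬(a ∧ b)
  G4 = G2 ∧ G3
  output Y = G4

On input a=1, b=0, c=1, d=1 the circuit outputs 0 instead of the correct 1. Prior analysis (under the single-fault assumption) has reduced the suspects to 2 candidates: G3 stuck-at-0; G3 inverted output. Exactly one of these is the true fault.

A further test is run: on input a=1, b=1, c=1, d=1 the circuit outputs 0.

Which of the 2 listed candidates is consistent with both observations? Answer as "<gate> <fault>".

Evaluate each candidate on input a=1, b=1, c=1, d=1:
  G3 stuck-at-0: G1=1, G2=1, G3=0 [stuck-at-0], G4=0 → 0 — matches
  G3 inverted output: G1=1, G2=1, G3=1 [inverted output], G4=1 → 1 — eliminated
Only G3 stuck-at-0 reproduces the observed 0.

G3 stuck-at-0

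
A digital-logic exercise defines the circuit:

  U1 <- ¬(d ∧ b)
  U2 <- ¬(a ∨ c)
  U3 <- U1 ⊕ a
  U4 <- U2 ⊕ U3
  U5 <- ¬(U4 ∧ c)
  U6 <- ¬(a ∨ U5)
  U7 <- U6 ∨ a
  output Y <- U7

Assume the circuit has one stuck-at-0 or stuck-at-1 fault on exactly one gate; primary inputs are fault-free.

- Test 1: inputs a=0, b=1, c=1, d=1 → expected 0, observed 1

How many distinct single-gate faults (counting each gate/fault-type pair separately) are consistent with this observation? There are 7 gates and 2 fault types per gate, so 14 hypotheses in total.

Fault-free: U1=0, U2=0, U3=0, U4=0, U5=1, U6=0, U7=0 → 0. Observed 1.
  U1 stuck-at-0: output 0 ✗
  U1 stuck-at-1: output 1 ✓
  U2 stuck-at-0: output 0 ✗
  U2 stuck-at-1: output 1 ✓
  U3 stuck-at-0: output 0 ✗
  U3 stuck-at-1: output 1 ✓
  U4 stuck-at-0: output 0 ✗
  U4 stuck-at-1: output 1 ✓
  U5 stuck-at-0: output 1 ✓
  U5 stuck-at-1: output 0 ✗
  U6 stuck-at-0: output 0 ✗
  U6 stuck-at-1: output 1 ✓
  U7 stuck-at-0: output 0 ✗
  U7 stuck-at-1: output 1 ✓
Consistent faults: {U1 stuck-at-1, U2 stuck-at-1, U3 stuck-at-1, U4 stuck-at-1, U5 stuck-at-0, U6 stuck-at-1, U7 stuck-at-1} — 7 in all.

7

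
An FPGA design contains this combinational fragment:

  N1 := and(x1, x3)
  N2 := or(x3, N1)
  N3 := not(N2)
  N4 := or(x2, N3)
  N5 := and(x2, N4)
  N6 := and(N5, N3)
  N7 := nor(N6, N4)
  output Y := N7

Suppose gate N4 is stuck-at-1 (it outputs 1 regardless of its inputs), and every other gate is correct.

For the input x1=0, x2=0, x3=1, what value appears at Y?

0

Propagate with N4 forced: N1=0, N2=1, N3=0, N4=1 [stuck-at-1], N5=0, N6=0, N7=0.
So Y = 0. (Without the fault it would be 1.)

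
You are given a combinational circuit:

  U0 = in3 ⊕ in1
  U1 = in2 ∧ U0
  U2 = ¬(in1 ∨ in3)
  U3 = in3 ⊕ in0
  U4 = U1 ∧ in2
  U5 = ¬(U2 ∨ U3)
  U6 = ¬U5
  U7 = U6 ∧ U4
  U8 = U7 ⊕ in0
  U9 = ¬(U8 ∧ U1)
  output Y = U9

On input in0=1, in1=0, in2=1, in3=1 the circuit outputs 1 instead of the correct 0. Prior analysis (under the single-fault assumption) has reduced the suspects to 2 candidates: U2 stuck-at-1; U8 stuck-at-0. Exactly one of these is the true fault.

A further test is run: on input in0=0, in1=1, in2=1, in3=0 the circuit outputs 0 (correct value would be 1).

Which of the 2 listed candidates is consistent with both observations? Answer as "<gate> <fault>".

U2 stuck-at-1

Evaluate each candidate on input in0=0, in1=1, in2=1, in3=0:
  U2 stuck-at-1: U0=1, U1=1, U2=1 [stuck-at-1], U3=0, U4=1, U5=0, U6=1, U7=1, U8=1, U9=0 → 0 — matches
  U8 stuck-at-0: U0=1, U1=1, U2=0, U3=0, U4=1, U5=1, U6=0, U7=0, U8=0 [stuck-at-0], U9=1 → 1 — eliminated
Only U2 stuck-at-1 reproduces the observed 0.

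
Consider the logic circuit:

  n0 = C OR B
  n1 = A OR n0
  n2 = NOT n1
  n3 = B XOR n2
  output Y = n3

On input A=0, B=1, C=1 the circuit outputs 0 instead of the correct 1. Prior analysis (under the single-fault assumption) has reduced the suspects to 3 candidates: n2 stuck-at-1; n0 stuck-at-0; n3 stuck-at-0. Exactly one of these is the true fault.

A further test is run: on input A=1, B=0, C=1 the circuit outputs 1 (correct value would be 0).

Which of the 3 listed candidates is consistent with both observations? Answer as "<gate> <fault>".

n2 stuck-at-1

Evaluate each candidate on input A=1, B=0, C=1:
  n2 stuck-at-1: n0=1, n1=1, n2=1 [stuck-at-1], n3=1 → 1 — matches
  n0 stuck-at-0: n0=0 [stuck-at-0], n1=1, n2=0, n3=0 → 0 — eliminated
  n3 stuck-at-0: n0=1, n1=1, n2=0, n3=0 [stuck-at-0] → 0 — eliminated
Only n2 stuck-at-1 reproduces the observed 1.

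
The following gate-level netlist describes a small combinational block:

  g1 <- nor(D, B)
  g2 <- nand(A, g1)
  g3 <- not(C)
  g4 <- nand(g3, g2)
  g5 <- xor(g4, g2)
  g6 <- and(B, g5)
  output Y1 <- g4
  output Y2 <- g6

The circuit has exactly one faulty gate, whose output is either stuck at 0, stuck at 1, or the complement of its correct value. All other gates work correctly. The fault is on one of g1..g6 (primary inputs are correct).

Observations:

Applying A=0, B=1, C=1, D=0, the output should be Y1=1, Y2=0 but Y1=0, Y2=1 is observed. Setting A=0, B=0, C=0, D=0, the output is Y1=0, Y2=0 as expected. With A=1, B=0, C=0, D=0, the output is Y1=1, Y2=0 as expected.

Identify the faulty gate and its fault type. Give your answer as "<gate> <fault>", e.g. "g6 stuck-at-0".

Fault-free values for test 1 (A=0, B=1, C=1, D=0): g1=0, g2=1, g3=0, g4=1, g5=0, g6=0, giving Y1=1, Y2=0. Observed Y1=0, Y2=1.
Test 1: faults giving observed Y1=0, Y2=1 are {g3 stuck-at-1, g3 inverted output, g4 stuck-at-0, g4 inverted output}.
Test 2 (A=0, B=0, C=0, D=0): fault-free g1=1, g2=1, g3=1, g4=0, g5=1, g6=0 → Y1=0, Y2=0; observed Y1=0, Y2=0. Eliminates g3 inverted output, g4 inverted output.
Test 3 (A=1, B=0, C=0, D=0): fault-free g1=1, g2=0, g3=1, g4=1, g5=1, g6=0 → Y1=1, Y2=0; observed Y1=1, Y2=0. Eliminates g4 stuck-at-0.
Only g3 stuck-at-1 is consistent with every test.

g3 stuck-at-1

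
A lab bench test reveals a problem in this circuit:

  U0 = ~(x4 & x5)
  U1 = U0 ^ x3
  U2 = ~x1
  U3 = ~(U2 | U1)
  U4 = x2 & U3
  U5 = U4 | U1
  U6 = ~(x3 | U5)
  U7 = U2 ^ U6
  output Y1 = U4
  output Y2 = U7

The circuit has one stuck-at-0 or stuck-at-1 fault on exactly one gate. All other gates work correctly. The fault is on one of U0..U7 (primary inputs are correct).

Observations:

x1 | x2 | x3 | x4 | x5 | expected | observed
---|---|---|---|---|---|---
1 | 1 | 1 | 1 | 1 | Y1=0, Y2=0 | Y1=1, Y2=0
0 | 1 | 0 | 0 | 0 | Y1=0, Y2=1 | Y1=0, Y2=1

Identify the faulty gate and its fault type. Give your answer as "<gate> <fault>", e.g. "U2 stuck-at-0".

Fault-free values for test 1 (x1=1, x2=1, x3=1, x4=1, x5=1): U0=0, U1=1, U2=0, U3=0, U4=0, U5=1, U6=0, U7=0, giving Y1=0, Y2=0. Observed Y1=1, Y2=0.
Test 1: faults giving observed Y1=1, Y2=0 are {U0 stuck-at-1, U1 stuck-at-0, U3 stuck-at-1, U4 stuck-at-1}.
Test 2 (x1=0, x2=1, x3=0, x4=0, x5=0): fault-free U0=1, U1=1, U2=1, U3=0, U4=0, U5=1, U6=0, U7=1 → Y1=0, Y2=1; observed Y1=0, Y2=1. Eliminates U1 stuck-at-0, U3 stuck-at-1, U4 stuck-at-1.
Only U0 stuck-at-1 is consistent with every test.

U0 stuck-at-1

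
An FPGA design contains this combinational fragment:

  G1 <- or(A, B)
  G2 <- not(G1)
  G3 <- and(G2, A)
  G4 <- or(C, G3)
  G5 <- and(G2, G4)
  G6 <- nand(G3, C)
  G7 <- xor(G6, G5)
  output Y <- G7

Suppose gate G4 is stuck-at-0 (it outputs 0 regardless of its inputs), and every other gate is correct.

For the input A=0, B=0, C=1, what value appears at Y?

Propagate with G4 forced: G1=0, G2=1, G3=0, G4=0 [stuck-at-0], G5=0, G6=1, G7=1.
So Y = 1. (Without the fault it would be 0.)

1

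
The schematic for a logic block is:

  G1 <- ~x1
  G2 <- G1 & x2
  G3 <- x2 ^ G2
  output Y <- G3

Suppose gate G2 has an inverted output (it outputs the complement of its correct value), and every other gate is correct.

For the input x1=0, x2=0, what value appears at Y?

1

Propagate with G2 forced: G1=1, G2=1 [inverted output], G3=1.
So Y = 1. (Without the fault it would be 0.)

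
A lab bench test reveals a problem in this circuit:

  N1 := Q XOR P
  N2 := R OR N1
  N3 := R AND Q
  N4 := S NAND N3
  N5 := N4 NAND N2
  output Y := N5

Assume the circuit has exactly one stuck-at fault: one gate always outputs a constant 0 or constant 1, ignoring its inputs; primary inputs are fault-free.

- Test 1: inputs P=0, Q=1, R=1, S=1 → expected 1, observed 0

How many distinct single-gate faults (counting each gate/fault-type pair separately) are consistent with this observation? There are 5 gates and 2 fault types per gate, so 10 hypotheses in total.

3

Fault-free: N1=1, N2=1, N3=1, N4=0, N5=1 → 1. Observed 0.
  N1 stuck-at-0: output 1 ✗
  N1 stuck-at-1: output 1 ✗
  N2 stuck-at-0: output 1 ✗
  N2 stuck-at-1: output 1 ✗
  N3 stuck-at-0: output 0 ✓
  N3 stuck-at-1: output 1 ✗
  N4 stuck-at-0: output 1 ✗
  N4 stuck-at-1: output 0 ✓
  N5 stuck-at-0: output 0 ✓
  N5 stuck-at-1: output 1 ✗
Consistent faults: {N3 stuck-at-0, N4 stuck-at-1, N5 stuck-at-0} — 3 in all.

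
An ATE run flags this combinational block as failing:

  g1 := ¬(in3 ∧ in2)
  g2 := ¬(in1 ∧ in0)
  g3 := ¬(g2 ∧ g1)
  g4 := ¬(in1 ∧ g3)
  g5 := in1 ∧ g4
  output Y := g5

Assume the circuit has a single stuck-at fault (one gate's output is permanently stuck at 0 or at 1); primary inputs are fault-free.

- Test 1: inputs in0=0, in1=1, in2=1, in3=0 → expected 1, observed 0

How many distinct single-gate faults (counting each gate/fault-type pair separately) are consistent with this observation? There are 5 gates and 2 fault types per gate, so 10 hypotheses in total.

Fault-free: g1=1, g2=1, g3=0, g4=1, g5=1 → 1. Observed 0.
  g1 stuck-at-0: output 0 ✓
  g1 stuck-at-1: output 1 ✗
  g2 stuck-at-0: output 0 ✓
  g2 stuck-at-1: output 1 ✗
  g3 stuck-at-0: output 1 ✗
  g3 stuck-at-1: output 0 ✓
  g4 stuck-at-0: output 0 ✓
  g4 stuck-at-1: output 1 ✗
  g5 stuck-at-0: output 0 ✓
  g5 stuck-at-1: output 1 ✗
Consistent faults: {g1 stuck-at-0, g2 stuck-at-0, g3 stuck-at-1, g4 stuck-at-0, g5 stuck-at-0} — 5 in all.

5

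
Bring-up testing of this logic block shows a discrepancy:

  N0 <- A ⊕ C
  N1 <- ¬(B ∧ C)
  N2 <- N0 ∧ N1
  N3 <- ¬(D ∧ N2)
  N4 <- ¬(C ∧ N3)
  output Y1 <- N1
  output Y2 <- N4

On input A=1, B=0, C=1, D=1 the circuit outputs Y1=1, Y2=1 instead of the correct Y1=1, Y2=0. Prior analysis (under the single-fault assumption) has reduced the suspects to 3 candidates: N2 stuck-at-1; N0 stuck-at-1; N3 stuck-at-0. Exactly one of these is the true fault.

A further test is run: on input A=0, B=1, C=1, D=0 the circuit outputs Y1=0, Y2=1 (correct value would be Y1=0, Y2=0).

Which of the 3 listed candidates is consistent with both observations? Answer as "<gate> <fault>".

Evaluate each candidate on input A=0, B=1, C=1, D=0:
  N2 stuck-at-1: N0=1, N1=0, N2=1 [stuck-at-1], N3=1, N4=0 → Y1=0, Y2=0 — eliminated
  N0 stuck-at-1: N0=1 [stuck-at-1], N1=0, N2=0, N3=1, N4=0 → Y1=0, Y2=0 — eliminated
  N3 stuck-at-0: N0=1, N1=0, N2=0, N3=0 [stuck-at-0], N4=1 → Y1=0, Y2=1 — matches
Only N3 stuck-at-0 reproduces the observed Y1=0, Y2=1.

N3 stuck-at-0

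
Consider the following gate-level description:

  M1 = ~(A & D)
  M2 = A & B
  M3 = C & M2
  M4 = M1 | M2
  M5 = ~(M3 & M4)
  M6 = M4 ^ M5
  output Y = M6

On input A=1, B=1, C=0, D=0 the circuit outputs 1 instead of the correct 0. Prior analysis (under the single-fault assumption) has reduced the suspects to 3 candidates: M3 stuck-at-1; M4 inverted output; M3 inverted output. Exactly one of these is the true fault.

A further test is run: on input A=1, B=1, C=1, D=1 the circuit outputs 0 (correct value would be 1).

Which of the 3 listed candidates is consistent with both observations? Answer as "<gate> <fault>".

Evaluate each candidate on input A=1, B=1, C=1, D=1:
  M3 stuck-at-1: M1=0, M2=1, M3=1 [stuck-at-1], M4=1, M5=0, M6=1 → 1 — eliminated
  M4 inverted output: M1=0, M2=1, M3=1, M4=0 [inverted output], M5=1, M6=1 → 1 — eliminated
  M3 inverted output: M1=0, M2=1, M3=0 [inverted output], M4=1, M5=1, M6=0 → 0 — matches
Only M3 inverted output reproduces the observed 0.

M3 inverted output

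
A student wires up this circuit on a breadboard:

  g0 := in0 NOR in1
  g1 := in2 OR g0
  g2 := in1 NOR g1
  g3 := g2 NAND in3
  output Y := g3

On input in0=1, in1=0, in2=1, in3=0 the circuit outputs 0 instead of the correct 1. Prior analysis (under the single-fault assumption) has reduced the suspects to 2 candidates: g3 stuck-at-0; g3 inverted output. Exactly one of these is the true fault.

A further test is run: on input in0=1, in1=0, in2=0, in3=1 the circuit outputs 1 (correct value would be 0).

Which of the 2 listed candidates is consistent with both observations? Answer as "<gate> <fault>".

Evaluate each candidate on input in0=1, in1=0, in2=0, in3=1:
  g3 stuck-at-0: g0=0, g1=0, g2=1, g3=0 [stuck-at-0] → 0 — eliminated
  g3 inverted output: g0=0, g1=0, g2=1, g3=1 [inverted output] → 1 — matches
Only g3 inverted output reproduces the observed 1.

g3 inverted output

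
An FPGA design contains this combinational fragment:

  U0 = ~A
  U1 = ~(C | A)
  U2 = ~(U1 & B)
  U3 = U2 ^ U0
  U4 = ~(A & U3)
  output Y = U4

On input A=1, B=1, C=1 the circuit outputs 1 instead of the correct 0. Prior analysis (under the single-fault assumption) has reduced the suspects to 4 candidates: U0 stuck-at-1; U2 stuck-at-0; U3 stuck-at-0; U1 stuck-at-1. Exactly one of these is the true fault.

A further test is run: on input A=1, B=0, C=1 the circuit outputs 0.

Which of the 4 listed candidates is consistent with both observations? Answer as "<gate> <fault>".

U1 stuck-at-1

Evaluate each candidate on input A=1, B=0, C=1:
  U0 stuck-at-1: U0=1 [stuck-at-1], U1=0, U2=1, U3=0, U4=1 → 1 — eliminated
  U2 stuck-at-0: U0=0, U1=0, U2=0 [stuck-at-0], U3=0, U4=1 → 1 — eliminated
  U3 stuck-at-0: U0=0, U1=0, U2=1, U3=0 [stuck-at-0], U4=1 → 1 — eliminated
  U1 stuck-at-1: U0=0, U1=1 [stuck-at-1], U2=1, U3=1, U4=0 → 0 — matches
Only U1 stuck-at-1 reproduces the observed 0.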